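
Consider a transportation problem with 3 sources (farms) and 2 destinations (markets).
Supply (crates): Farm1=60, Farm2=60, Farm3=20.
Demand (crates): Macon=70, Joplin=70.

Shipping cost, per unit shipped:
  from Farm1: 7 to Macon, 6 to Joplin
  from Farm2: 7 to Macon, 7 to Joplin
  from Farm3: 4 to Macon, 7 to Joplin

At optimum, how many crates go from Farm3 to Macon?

20

Optimal shipments:
  Farm1–Joplin: 60 × 6 = 360
  Farm2–Macon: 50 × 7 = 350
  Farm2–Joplin: 10 × 7 = 70
  Farm3–Macon: 20 × 4 = 80
Total cost = 860.
So Farm3→Macon carries 20 crates.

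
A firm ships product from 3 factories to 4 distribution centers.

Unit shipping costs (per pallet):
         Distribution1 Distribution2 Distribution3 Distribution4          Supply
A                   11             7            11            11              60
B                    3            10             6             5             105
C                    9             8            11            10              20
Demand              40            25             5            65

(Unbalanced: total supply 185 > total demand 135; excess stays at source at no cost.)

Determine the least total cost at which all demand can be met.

One minimum-cost allocation:
  A->Distribution2: 25 × 7 = 175
  A->Distribution3: 5 × 11 = 55
  B->Distribution1: 40 × 3 = 120
  B->Distribution4: 65 × 5 = 325
Total = 175 + 55 + 120 + 325 = 675.

675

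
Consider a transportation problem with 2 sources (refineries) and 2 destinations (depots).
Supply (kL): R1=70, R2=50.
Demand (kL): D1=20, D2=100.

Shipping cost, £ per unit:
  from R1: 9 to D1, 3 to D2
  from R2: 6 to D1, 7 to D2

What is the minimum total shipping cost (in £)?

Optimal allocation:
  R1–D2: 70 × £3 = £210
  R2–D1: 20 × £6 = £120
  R2–D2: 30 × £7 = £210
Total = 210 + 120 + 210 = £540.

540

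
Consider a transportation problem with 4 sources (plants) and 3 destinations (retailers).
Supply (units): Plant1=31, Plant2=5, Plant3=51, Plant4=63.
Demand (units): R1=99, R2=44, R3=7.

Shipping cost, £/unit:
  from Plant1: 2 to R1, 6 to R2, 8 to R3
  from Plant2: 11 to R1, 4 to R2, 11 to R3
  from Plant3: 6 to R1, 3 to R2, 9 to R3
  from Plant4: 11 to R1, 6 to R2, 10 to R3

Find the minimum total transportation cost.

One minimum-cost allocation:
  Plant1→R1: 31 × £2 = £62
  Plant2→R2: 5 × £4 = £20
  Plant3→R1: 51 × £6 = £306
  Plant4→R1: 17 × £11 = £187
  Plant4→R2: 39 × £6 = £234
  Plant4→R3: 7 × £10 = £70
Total = 62 + 20 + 306 + 187 + 234 + 70 = £879.

879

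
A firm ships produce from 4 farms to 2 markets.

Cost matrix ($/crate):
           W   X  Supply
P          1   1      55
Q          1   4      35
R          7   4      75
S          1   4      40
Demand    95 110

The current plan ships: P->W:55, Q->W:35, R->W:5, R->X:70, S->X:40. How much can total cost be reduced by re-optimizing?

Current plan cost = 55·1 + 35·1 + 5·7 + 70·4 + 40·4 = $565.
Optimal plan:
  P–W: 20 crates
  P–X: 35 crates
  Q–W: 35 crates
  R–X: 75 crates
  S–W: 40 crates
Optimal cost = $430.
Saving = 565 − 430 = $135.

135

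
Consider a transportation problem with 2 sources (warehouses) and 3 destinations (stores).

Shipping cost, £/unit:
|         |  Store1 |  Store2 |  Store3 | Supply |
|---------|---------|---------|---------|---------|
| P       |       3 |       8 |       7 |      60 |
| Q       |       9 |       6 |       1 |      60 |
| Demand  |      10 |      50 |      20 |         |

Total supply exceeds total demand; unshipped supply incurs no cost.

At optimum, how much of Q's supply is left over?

0

Minimum-cost shipments:
  P->Store1: 10 × £3 = £30
  P->Store2: 10 × £8 = £80
  Q->Store2: 40 × £6 = £240
  Q->Store3: 20 × £1 = £20
Total cost = £370.
Q ships 60 of its 60, leaving 0.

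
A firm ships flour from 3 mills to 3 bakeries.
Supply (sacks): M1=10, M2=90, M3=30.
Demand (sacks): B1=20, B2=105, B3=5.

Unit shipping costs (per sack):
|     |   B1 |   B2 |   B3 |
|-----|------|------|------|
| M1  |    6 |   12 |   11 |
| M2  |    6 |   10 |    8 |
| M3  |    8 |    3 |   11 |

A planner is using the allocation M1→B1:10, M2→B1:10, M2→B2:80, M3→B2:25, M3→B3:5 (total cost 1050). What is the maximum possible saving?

50

Current plan cost = 10·6 + 10·6 + 80·10 + 25·3 + 5·11 = 1050.
Optimal plan:
  M1→B1: 10 × 6 = 60
  M2→B1: 10 × 6 = 60
  M2→B2: 75 × 10 = 750
  M2→B3: 5 × 8 = 40
  M3→B2: 30 × 3 = 90
Optimal cost = 1000.
Saving = 1050 − 1000 = 50.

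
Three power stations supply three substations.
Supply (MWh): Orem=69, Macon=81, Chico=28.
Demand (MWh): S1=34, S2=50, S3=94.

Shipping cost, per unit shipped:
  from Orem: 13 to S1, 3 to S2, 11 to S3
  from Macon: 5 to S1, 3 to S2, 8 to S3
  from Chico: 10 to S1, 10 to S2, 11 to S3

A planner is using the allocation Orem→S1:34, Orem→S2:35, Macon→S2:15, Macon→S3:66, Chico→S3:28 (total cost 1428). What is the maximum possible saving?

Current plan cost = 34·13 + 35·3 + 15·3 + 66·8 + 28·11 = 1428.
Optimal plan:
  Orem to S2: 50 × 3 = 150
  Orem to S3: 19 × 11 = 209
  Macon to S1: 34 × 5 = 170
  Macon to S3: 47 × 8 = 376
  Chico to S3: 28 × 11 = 308
Optimal cost = 1213.
Saving = 1428 − 1213 = 215.

215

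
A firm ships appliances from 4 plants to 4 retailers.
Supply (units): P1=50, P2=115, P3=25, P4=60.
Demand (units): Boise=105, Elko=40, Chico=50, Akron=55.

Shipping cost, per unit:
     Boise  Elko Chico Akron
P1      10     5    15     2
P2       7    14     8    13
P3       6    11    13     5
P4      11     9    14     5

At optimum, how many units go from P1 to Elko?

Optimal shipments:
  P1→Elko: 40 × 5 = 200
  P1→Akron: 10 × 2 = 20
  P2→Boise: 65 × 7 = 455
  P2→Chico: 50 × 8 = 400
  P3→Boise: 25 × 6 = 150
  P4→Boise: 15 × 11 = 165
  P4→Akron: 45 × 5 = 225
Total cost = 1615.
So P1→Elko carries 40 units.

40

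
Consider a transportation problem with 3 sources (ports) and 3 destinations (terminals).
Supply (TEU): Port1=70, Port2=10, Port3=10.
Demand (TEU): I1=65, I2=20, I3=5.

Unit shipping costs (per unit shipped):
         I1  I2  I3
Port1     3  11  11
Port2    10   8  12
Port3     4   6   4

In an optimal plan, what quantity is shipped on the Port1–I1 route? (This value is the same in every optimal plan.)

The minimum-cost plan:
  Port1→I1: 65 TEU
  Port1→I2: 5 TEU
  Port2→I2: 10 TEU
  Port3→I2: 5 TEU
  Port3→I3: 5 TEU
Total cost = 380.
So Port1→I1 carries 65 TEU.

65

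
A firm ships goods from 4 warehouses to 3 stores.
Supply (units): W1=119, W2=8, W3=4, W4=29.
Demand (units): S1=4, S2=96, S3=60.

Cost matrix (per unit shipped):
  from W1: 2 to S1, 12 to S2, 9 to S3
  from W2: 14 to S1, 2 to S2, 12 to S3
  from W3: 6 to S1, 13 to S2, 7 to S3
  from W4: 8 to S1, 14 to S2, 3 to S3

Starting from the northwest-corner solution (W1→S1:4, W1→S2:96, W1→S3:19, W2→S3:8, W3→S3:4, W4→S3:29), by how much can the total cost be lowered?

Current plan cost = 4·2 + 96·12 + 19·9 + 8·12 + 4·7 + 29·3 = 1542.
Optimal plan:
  W1->S1: 4 × 2 = 8
  W1->S2: 88 × 12 = 1056
  W1->S3: 27 × 9 = 243
  W2->S2: 8 × 2 = 16
  W3->S3: 4 × 7 = 28
  W4->S3: 29 × 3 = 87
Optimal cost = 1438.
Saving = 1542 − 1438 = 104.

104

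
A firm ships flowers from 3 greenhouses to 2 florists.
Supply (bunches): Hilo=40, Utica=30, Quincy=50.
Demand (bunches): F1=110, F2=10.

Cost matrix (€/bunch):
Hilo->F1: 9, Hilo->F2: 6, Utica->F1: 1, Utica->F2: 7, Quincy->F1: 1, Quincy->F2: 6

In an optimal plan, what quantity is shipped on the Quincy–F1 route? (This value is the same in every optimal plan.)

50

Optimal shipments:
  Hilo→F1: 30 × €9 = €270
  Hilo→F2: 10 × €6 = €60
  Utica→F1: 30 × €1 = €30
  Quincy→F1: 50 × €1 = €50
Total cost = €410.
So Quincy→F1 carries 50 bunches.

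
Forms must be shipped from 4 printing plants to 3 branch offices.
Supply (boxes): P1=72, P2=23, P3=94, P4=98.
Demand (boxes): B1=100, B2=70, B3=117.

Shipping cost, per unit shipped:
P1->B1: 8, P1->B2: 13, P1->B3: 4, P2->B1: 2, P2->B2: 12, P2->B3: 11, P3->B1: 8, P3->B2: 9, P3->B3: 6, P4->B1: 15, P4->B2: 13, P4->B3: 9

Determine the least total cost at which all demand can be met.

An optimal shipping plan:
  P1–B3: 72 × 4 = 288
  P2–B1: 23 × 2 = 46
  P3–B1: 77 × 8 = 616
  P3–B2: 17 × 9 = 153
  P4–B2: 53 × 13 = 689
  P4–B3: 45 × 9 = 405
Total = 288 + 46 + 616 + 153 + 689 + 405 = 2197.

2197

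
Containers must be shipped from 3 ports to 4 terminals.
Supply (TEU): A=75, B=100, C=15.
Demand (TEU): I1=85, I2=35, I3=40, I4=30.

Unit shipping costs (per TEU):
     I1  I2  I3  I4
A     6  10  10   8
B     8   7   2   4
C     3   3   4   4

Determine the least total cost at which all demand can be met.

905

An optimal shipping plan:
  A to I1: 75 TEU
  B to I2: 30 TEU
  B to I3: 40 TEU
  B to I4: 30 TEU
  C to I1: 10 TEU
  C to I2: 5 TEU
Total cost = 905.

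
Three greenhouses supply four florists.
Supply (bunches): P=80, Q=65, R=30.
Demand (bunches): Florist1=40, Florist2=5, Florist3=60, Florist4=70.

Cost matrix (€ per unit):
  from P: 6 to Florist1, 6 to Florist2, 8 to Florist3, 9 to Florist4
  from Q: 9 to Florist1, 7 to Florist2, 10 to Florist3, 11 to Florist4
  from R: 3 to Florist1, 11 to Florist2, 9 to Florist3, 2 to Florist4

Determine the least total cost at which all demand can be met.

One minimum-cost allocation:
  P to Florist1: 40 × €6 = €240
  P to Florist4: 40 × €9 = €360
  Q to Florist2: 5 × €7 = €35
  Q to Florist3: 60 × €10 = €600
  R to Florist4: 30 × €2 = €60
Total = 240 + 360 + 35 + 600 + 60 = €1295.

1295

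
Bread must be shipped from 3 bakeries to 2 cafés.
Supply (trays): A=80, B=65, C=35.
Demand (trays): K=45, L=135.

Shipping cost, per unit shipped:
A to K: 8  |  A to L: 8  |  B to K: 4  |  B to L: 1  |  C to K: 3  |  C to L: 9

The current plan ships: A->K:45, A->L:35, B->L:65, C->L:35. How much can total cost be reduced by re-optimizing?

Current plan cost = 45·8 + 35·8 + 65·1 + 35·9 = 1020.
Optimal plan:
  A->K: 10 trays
  A->L: 70 trays
  B->L: 65 trays
  C->K: 35 trays
Optimal cost = 810.
Saving = 1020 − 810 = 210.

210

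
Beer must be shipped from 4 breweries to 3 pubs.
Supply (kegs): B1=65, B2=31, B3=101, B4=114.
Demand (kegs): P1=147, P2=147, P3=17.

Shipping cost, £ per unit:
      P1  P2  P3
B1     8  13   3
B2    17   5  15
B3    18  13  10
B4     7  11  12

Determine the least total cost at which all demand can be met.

2761

Optimal allocation:
  B1->P1: 48 kegs
  B1->P3: 17 kegs
  B2->P2: 31 kegs
  B3->P2: 101 kegs
  B4->P1: 99 kegs
  B4->P2: 15 kegs
Total cost = £2761.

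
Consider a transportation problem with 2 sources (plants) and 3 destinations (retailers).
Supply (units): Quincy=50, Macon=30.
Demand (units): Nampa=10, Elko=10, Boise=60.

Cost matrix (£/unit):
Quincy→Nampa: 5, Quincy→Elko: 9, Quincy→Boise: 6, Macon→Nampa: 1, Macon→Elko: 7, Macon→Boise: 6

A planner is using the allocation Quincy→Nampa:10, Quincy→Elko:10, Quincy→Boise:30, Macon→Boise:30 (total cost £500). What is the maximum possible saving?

60

Current plan cost = 10·5 + 10·9 + 30·6 + 30·6 = £500.
Optimal plan:
  Quincy to Boise: 50 × £6 = £300
  Macon to Nampa: 10 × £1 = £10
  Macon to Elko: 10 × £7 = £70
  Macon to Boise: 10 × £6 = £60
Optimal cost = £440.
Saving = 500 − 440 = £60.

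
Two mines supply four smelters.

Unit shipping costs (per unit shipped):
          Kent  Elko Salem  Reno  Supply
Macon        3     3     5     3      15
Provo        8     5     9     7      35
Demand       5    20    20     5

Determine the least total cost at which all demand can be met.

A cheapest plan:
  Macon→Kent: 5 × 3 = 15
  Macon→Salem: 5 × 5 = 25
  Macon→Reno: 5 × 3 = 15
  Provo→Elko: 20 × 5 = 100
  Provo→Salem: 15 × 9 = 135
Total = 15 + 25 + 15 + 100 + 135 = 290.

290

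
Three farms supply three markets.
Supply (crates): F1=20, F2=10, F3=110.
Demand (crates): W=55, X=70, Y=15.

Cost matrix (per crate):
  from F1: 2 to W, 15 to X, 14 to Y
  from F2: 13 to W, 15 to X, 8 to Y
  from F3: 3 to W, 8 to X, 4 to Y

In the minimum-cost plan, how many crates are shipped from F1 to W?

20

Solving gives:
  F1→W: 20 crates
  F2→Y: 10 crates
  F3→W: 35 crates
  F3→X: 70 crates
  F3→Y: 5 crates
Total cost = 805.
So F1→W carries 20 crates.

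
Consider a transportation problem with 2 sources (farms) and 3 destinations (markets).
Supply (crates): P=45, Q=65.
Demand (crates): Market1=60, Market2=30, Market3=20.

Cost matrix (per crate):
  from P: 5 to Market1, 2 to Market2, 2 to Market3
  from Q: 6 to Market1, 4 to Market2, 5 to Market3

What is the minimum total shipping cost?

A cheapest plan:
  P→Market2: 25 × 2 = 50
  P→Market3: 20 × 2 = 40
  Q→Market1: 60 × 6 = 360
  Q→Market2: 5 × 4 = 20
Total = 50 + 40 + 360 + 20 = 470.
(Supply check: P ships 45; Q ships 65.)

470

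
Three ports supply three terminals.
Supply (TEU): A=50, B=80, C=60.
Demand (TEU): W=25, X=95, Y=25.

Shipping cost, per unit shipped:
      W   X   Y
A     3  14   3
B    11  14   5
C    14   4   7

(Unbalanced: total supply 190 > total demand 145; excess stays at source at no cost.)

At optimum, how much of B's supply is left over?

Minimum-cost shipments:
  A–W: 25 TEU
  A–Y: 25 TEU
  B–X: 35 TEU
  C–X: 60 TEU
Total cost = 880.
B ships 35 of its 80, leaving 45.

45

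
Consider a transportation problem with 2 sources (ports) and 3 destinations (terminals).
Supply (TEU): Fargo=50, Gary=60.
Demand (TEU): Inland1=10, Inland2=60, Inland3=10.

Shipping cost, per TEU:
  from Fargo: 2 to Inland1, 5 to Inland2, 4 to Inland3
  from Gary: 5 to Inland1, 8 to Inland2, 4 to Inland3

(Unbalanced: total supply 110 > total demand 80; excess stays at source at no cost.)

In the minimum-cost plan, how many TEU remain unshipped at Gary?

30

An optimal plan:
  Fargo->Inland1: 10 TEU
  Fargo->Inland2: 40 TEU
  Gary->Inland2: 20 TEU
  Gary->Inland3: 10 TEU
Total cost = 420.
Gary ships 30 of its 60, leaving 30.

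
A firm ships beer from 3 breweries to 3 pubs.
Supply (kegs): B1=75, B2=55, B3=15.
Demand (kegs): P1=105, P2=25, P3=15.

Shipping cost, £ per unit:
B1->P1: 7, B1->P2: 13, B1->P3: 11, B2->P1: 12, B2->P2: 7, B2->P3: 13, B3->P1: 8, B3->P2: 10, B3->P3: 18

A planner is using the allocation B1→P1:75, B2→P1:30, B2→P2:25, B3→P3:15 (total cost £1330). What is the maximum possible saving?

135

Current plan cost = 75·7 + 30·12 + 25·7 + 15·18 = £1330.
Optimal plan:
  B1 to P1: 75 × £7 = £525
  B2 to P1: 15 × £12 = £180
  B2 to P2: 25 × £7 = £175
  B2 to P3: 15 × £13 = £195
  B3 to P1: 15 × £8 = £120
Optimal cost = £1195.
Saving = 1330 − 1195 = £135.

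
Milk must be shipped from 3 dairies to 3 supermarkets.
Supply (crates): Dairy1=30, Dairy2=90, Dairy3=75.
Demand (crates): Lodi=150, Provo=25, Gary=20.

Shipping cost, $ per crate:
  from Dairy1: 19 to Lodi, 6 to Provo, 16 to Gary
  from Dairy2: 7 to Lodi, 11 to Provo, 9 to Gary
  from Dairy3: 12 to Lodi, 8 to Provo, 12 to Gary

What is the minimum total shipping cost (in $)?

1760

One minimum-cost allocation:
  Dairy1 to Provo: 25 crates
  Dairy1 to Gary: 5 crates
  Dairy2 to Lodi: 90 crates
  Dairy3 to Lodi: 60 crates
  Dairy3 to Gary: 15 crates
Total cost = $1760.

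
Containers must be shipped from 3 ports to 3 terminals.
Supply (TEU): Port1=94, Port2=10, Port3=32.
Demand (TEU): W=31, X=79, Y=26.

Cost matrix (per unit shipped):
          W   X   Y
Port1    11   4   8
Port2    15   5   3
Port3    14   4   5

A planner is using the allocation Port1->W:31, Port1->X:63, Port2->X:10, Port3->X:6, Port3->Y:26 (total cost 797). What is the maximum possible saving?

Current plan cost = 31·11 + 63·4 + 10·5 + 6·4 + 26·5 = 797.
Optimal plan:
  Port1–W: 31 TEU
  Port1–X: 63 TEU
  Port2–Y: 10 TEU
  Port3–X: 16 TEU
  Port3–Y: 16 TEU
Optimal cost = 767.
Saving = 797 − 767 = 30.

30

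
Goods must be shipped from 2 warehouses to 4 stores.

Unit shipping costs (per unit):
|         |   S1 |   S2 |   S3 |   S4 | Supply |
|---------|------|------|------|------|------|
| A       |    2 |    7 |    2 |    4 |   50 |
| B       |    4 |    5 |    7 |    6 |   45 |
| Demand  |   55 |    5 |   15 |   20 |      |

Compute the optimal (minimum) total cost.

One minimum-cost allocation:
  A to S1: 15 units
  A to S3: 15 units
  A to S4: 20 units
  B to S1: 40 units
  B to S2: 5 units
Total cost = 325.
(Supply check: A ships 50; B ships 45.)

325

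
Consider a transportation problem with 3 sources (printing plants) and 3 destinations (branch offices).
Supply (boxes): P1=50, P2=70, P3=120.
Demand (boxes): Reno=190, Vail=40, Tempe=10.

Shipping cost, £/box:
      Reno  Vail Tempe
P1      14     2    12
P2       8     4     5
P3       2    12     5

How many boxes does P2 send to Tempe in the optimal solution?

Solving gives:
  P1–Reno: 10 boxes
  P1–Vail: 40 boxes
  P2–Reno: 60 boxes
  P2–Tempe: 10 boxes
  P3–Reno: 120 boxes
Total cost = £990.
So P2→Tempe carries 10 boxes.

10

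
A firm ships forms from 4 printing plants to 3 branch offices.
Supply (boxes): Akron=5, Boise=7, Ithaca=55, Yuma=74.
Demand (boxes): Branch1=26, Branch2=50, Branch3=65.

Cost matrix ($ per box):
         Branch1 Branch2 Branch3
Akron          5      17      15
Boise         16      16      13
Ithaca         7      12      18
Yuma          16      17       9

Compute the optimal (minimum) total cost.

One minimum-cost allocation:
  Akron to Branch1: 5 boxes
  Boise to Branch2: 7 boxes
  Ithaca to Branch1: 21 boxes
  Ithaca to Branch2: 34 boxes
  Yuma to Branch2: 9 boxes
  Yuma to Branch3: 65 boxes
Total cost = $1430.

1430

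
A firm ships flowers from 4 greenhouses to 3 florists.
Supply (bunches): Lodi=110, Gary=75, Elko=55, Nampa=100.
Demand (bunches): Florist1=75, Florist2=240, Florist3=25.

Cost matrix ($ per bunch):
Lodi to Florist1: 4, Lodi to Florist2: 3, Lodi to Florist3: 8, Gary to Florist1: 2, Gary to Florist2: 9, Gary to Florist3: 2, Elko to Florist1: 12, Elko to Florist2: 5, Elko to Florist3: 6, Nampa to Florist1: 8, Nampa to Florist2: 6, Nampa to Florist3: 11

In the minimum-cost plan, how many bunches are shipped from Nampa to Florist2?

100

Solving gives:
  Lodi->Florist2: 110 × $3 = $330
  Gary->Florist1: 75 × $2 = $150
  Elko->Florist2: 30 × $5 = $150
  Elko->Florist3: 25 × $6 = $150
  Nampa->Florist2: 100 × $6 = $600
Total cost = $1380.
So Nampa→Florist2 carries 100 bunches.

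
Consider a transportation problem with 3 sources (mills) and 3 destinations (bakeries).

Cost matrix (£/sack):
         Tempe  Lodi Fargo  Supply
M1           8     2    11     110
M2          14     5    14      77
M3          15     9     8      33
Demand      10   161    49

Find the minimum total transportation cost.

1073

An optimal shipping plan:
  M1 to Tempe: 10 × £8 = £80
  M1 to Lodi: 84 × £2 = £168
  M1 to Fargo: 16 × £11 = £176
  M2 to Lodi: 77 × £5 = £385
  M3 to Fargo: 33 × £8 = £264
Total = 80 + 168 + 176 + 385 + 264 = £1073.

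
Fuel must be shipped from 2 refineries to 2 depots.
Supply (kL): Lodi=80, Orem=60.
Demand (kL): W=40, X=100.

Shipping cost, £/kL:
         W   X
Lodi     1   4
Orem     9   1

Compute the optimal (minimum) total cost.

One minimum-cost allocation:
  Lodi→W: 40 × £1 = £40
  Lodi→X: 40 × £4 = £160
  Orem→X: 60 × £1 = £60
Total = 40 + 160 + 60 = £260.
(Supply check: Lodi ships 80; Orem ships 60.)

260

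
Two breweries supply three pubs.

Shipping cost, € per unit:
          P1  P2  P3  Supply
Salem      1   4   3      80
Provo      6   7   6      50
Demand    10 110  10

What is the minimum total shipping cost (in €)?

630

A cheapest plan:
  Salem→P1: 10 × €1 = €10
  Salem→P2: 60 × €4 = €240
  Salem→P3: 10 × €3 = €30
  Provo→P2: 50 × €7 = €350
Total = 10 + 240 + 30 + 350 = €630.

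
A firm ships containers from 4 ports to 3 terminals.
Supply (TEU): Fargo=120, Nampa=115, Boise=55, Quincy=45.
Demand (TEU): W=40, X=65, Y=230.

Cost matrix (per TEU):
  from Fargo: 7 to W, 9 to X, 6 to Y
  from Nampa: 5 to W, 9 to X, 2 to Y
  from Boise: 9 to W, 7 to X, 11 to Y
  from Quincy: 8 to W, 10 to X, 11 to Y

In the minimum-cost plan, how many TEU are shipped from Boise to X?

The minimum-cost plan:
  Fargo→X: 5 TEU
  Fargo→Y: 115 TEU
  Nampa→Y: 115 TEU
  Boise→X: 55 TEU
  Quincy→W: 40 TEU
  Quincy→X: 5 TEU
Total cost = 1720.
So Boise→X carries 55 TEU.

55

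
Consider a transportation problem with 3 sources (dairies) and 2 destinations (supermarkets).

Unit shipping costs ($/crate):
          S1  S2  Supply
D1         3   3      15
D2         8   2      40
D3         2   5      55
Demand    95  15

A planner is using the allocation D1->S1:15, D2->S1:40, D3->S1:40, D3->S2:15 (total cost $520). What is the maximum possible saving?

135

Current plan cost = 15·3 + 40·8 + 40·2 + 15·5 = $520.
Optimal plan:
  D1 to S1: 15 crates
  D2 to S1: 25 crates
  D2 to S2: 15 crates
  D3 to S1: 55 crates
Optimal cost = $385.
Saving = 520 − 385 = $135.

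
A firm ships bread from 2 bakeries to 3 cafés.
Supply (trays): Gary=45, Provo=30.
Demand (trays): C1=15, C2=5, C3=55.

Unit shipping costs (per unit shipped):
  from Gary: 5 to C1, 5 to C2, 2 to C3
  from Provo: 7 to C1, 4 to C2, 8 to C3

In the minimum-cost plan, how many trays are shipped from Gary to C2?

0

Solving gives:
  Gary->C3: 45 × 2 = 90
  Provo->C1: 15 × 7 = 105
  Provo->C2: 5 × 4 = 20
  Provo->C3: 10 × 8 = 80
Total cost = 295.
The route Gary→C2 is not used.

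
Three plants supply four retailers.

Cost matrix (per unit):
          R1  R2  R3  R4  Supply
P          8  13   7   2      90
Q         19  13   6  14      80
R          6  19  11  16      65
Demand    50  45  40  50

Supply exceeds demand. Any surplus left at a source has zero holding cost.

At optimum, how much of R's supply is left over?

An optimal plan:
  P to R2: 5 units
  P to R4: 50 units
  Q to R2: 40 units
  Q to R3: 40 units
  R to R1: 50 units
Total cost = 1225.
R ships 50 of its 65, leaving 15.

15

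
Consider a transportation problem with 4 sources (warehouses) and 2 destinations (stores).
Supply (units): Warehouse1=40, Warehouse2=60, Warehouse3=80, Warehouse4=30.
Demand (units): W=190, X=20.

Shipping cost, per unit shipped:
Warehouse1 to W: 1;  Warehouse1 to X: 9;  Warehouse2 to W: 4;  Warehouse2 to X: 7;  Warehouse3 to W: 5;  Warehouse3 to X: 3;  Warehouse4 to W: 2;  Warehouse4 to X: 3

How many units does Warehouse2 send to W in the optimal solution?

Optimal shipments:
  Warehouse1 to W: 40 × 1 = 40
  Warehouse2 to W: 60 × 4 = 240
  Warehouse3 to W: 60 × 5 = 300
  Warehouse3 to X: 20 × 3 = 60
  Warehouse4 to W: 30 × 2 = 60
Total cost = 700.
So Warehouse2→W carries 60 units.

60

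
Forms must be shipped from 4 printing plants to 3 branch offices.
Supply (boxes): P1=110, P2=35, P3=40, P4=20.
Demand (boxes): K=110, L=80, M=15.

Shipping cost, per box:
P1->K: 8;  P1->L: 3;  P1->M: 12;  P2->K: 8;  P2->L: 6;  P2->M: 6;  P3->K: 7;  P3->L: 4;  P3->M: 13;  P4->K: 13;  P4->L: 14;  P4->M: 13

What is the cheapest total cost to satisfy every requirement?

1270

Optimal allocation:
  P1 to K: 30 × 8 = 240
  P1 to L: 80 × 3 = 240
  P2 to K: 20 × 8 = 160
  P2 to M: 15 × 6 = 90
  P3 to K: 40 × 7 = 280
  P4 to K: 20 × 13 = 260
Total = 240 + 240 + 160 + 90 + 280 + 260 = 1270.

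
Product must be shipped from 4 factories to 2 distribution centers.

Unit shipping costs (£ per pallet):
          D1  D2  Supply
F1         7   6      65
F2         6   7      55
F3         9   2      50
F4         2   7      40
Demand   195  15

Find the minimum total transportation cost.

1210

One minimum-cost allocation:
  F1 to D1: 65 pallets
  F2 to D1: 55 pallets
  F3 to D1: 35 pallets
  F3 to D2: 15 pallets
  F4 to D1: 40 pallets
Total cost = £1210.
(Supply check: F1 ships 65; F2 ships 55; F3 ships 50; F4 ships 40.)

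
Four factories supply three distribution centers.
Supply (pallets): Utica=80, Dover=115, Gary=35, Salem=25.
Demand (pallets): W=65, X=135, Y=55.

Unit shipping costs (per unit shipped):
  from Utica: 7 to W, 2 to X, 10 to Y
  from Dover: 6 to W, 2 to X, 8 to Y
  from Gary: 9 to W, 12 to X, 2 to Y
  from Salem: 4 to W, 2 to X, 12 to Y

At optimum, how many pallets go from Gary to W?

0

The minimum-cost plan:
  Utica to X: 80 pallets
  Dover to W: 40 pallets
  Dover to X: 55 pallets
  Dover to Y: 20 pallets
  Gary to Y: 35 pallets
  Salem to W: 25 pallets
Total cost = 840.
The route Gary→W is not used.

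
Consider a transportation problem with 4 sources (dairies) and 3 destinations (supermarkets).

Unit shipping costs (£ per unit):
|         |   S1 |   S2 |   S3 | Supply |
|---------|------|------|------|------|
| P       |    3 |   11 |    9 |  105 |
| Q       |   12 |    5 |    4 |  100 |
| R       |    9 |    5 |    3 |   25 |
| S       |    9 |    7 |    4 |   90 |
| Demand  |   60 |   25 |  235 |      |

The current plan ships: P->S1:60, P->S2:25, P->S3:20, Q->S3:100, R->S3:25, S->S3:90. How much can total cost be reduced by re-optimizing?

25

Current plan cost = 60·3 + 25·11 + 20·9 + 100·4 + 25·3 + 90·4 = £1470.
Optimal plan:
  P->S1: 60 × £3 = £180
  P->S3: 45 × £9 = £405
  Q->S2: 25 × £5 = £125
  Q->S3: 75 × £4 = £300
  R->S3: 25 × £3 = £75
  S->S3: 90 × £4 = £360
Optimal cost = £1445.
Saving = 1470 − 1445 = £25.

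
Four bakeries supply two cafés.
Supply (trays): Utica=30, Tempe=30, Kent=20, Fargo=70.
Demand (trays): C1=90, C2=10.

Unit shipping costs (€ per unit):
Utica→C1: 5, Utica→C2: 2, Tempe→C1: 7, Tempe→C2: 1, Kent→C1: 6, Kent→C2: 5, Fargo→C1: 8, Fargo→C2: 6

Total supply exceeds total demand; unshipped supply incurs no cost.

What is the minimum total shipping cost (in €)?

580

Optimal allocation:
  Utica→C1: 30 × €5 = €150
  Tempe→C1: 20 × €7 = €140
  Tempe→C2: 10 × €1 = €10
  Kent→C1: 20 × €6 = €120
  Fargo→C1: 20 × €8 = €160
Total = 150 + 140 + 10 + 120 + 160 = €580.
(Supply check: Utica ships 30; Tempe ships 30; Kent ships 20; Fargo ships 20.)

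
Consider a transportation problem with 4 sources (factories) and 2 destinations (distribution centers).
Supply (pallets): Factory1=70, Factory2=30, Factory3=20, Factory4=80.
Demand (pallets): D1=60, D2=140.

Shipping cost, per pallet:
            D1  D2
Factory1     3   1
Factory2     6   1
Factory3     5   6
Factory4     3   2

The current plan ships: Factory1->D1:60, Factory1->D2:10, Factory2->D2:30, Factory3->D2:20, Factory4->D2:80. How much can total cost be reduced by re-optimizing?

Current plan cost = 60·3 + 10·1 + 30·1 + 20·6 + 80·2 = 500.
Optimal plan:
  Factory1 to D2: 70 × 1 = 70
  Factory2 to D2: 30 × 1 = 30
  Factory3 to D1: 20 × 5 = 100
  Factory4 to D1: 40 × 3 = 120
  Factory4 to D2: 40 × 2 = 80
Optimal cost = 400.
Saving = 500 − 400 = 100.

100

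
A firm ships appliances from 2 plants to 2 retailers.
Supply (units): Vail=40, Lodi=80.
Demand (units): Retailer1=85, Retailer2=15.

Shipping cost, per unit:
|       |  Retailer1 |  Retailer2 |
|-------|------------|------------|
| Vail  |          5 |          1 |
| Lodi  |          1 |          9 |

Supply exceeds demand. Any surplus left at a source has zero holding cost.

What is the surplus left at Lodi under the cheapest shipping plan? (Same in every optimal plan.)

Minimum-cost shipments:
  Vail–Retailer1: 5 × 5 = 25
  Vail–Retailer2: 15 × 1 = 15
  Lodi–Retailer1: 80 × 1 = 80
Total cost = 120.
Lodi ships 80 of its 80, leaving 0.

0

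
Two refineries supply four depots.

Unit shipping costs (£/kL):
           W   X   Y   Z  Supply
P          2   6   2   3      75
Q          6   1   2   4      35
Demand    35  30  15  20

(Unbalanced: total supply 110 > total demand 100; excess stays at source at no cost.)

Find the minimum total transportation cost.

A cheapest plan:
  P->W: 35 kL
  P->Y: 15 kL
  P->Z: 20 kL
  Q->X: 30 kL
Total cost = £190.

190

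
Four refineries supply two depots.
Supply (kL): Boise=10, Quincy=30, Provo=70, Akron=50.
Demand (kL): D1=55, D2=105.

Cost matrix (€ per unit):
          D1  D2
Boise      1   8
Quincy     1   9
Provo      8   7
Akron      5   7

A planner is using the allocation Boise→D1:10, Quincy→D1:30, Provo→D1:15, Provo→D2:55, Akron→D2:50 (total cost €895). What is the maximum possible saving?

Current plan cost = 10·1 + 30·1 + 15·8 + 55·7 + 50·7 = €895.
Optimal plan:
  Boise–D1: 10 × €1 = €10
  Quincy–D1: 30 × €1 = €30
  Provo–D2: 70 × €7 = €490
  Akron–D1: 15 × €5 = €75
  Akron–D2: 35 × €7 = €245
Optimal cost = €850.
Saving = 895 − 850 = €45.

45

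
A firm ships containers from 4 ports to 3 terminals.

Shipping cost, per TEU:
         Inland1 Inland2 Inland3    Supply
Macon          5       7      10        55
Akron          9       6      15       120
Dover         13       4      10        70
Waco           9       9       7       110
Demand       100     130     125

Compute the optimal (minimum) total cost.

A cheapest plan:
  Macon->Inland1: 55 TEU
  Akron->Inland1: 45 TEU
  Akron->Inland2: 75 TEU
  Dover->Inland2: 55 TEU
  Dover->Inland3: 15 TEU
  Waco->Inland3: 110 TEU
Total cost = 2270.
(Supply check: Macon ships 55; Akron ships 120; Dover ships 70; Waco ships 110.)

2270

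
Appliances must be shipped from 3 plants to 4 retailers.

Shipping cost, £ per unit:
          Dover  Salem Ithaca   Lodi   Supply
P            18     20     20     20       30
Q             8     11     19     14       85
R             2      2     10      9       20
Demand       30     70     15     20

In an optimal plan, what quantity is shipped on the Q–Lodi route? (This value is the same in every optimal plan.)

5

Solving gives:
  P to Ithaca: 15 × £20 = £300
  P to Lodi: 15 × £20 = £300
  Q to Dover: 30 × £8 = £240
  Q to Salem: 50 × £11 = £550
  Q to Lodi: 5 × £14 = £70
  R to Salem: 20 × £2 = £40
Total cost = £1500.
So Q→Lodi carries 5 units.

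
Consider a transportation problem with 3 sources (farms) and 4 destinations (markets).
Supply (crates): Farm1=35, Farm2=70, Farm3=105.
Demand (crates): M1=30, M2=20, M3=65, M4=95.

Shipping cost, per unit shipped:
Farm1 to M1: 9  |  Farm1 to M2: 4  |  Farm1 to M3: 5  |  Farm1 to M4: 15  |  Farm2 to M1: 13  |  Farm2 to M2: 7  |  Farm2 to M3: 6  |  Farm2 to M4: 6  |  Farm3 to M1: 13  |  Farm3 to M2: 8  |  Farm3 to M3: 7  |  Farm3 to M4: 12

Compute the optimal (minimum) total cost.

One minimum-cost allocation:
  Farm1->M1: 15 × 9 = 135
  Farm1->M2: 20 × 4 = 80
  Farm2->M4: 70 × 6 = 420
  Farm3->M1: 15 × 13 = 195
  Farm3->M3: 65 × 7 = 455
  Farm3->M4: 25 × 12 = 300
Total = 135 + 80 + 420 + 195 + 455 + 300 = 1585.
(Supply check: Farm1 ships 35; Farm2 ships 70; Farm3 ships 105.)

1585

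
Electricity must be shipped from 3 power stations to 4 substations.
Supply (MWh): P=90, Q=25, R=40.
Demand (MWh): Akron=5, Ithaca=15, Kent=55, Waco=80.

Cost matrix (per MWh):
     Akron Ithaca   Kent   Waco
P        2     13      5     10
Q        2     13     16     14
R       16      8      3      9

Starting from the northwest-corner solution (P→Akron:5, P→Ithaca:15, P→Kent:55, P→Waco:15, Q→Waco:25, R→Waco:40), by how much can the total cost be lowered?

120

Current plan cost = 5·2 + 15·13 + 55·5 + 15·10 + 25·14 + 40·9 = 1340.
Optimal plan:
  P->Kent: 15 × 5 = 75
  P->Waco: 75 × 10 = 750
  Q->Akron: 5 × 2 = 10
  Q->Ithaca: 15 × 13 = 195
  Q->Waco: 5 × 14 = 70
  R->Kent: 40 × 3 = 120
Optimal cost = 1220.
Saving = 1340 − 1220 = 120.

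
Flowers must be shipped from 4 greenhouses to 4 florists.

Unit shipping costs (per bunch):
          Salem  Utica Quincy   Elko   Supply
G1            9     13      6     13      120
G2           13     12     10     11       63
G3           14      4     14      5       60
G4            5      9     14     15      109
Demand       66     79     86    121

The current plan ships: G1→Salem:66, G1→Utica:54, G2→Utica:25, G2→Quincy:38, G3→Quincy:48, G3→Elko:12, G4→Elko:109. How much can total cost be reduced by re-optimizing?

1711

Current plan cost = 66·9 + 54·13 + 25·12 + 38·10 + 48·14 + 12·5 + 109·15 = 4343.
Optimal plan:
  G1->Quincy: 86 × 6 = 516
  G1->Elko: 34 × 13 = 442
  G2->Elko: 63 × 11 = 693
  G3->Utica: 36 × 4 = 144
  G3->Elko: 24 × 5 = 120
  G4->Salem: 66 × 5 = 330
  G4->Utica: 43 × 9 = 387
Optimal cost = 2632.
Saving = 4343 − 2632 = 1711.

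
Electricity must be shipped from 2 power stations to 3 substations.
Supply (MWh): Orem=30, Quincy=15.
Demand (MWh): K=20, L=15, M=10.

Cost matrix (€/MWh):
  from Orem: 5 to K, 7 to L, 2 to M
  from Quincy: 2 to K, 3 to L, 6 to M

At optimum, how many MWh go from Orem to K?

The minimum-cost plan:
  Orem to K: 20 × €5 = €100
  Orem to M: 10 × €2 = €20
  Quincy to L: 15 × €3 = €45
Total cost = €165.
So Orem→K carries 20 MWh.

20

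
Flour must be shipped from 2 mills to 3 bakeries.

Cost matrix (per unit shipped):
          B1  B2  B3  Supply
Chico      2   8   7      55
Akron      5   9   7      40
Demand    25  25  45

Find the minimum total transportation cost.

A cheapest plan:
  Chico->B1: 25 × 2 = 50
  Chico->B2: 25 × 8 = 200
  Chico->B3: 5 × 7 = 35
  Akron->B3: 40 × 7 = 280
Total = 50 + 200 + 35 + 280 = 565.

565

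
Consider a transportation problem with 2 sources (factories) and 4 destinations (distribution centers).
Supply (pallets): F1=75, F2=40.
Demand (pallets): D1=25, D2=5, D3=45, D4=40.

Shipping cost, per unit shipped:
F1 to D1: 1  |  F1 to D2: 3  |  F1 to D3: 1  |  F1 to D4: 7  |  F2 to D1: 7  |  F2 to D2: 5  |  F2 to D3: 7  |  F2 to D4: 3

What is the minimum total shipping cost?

Optimal allocation:
  F1–D1: 25 pallets
  F1–D2: 5 pallets
  F1–D3: 45 pallets
  F2–D4: 40 pallets
Total cost = 205.

205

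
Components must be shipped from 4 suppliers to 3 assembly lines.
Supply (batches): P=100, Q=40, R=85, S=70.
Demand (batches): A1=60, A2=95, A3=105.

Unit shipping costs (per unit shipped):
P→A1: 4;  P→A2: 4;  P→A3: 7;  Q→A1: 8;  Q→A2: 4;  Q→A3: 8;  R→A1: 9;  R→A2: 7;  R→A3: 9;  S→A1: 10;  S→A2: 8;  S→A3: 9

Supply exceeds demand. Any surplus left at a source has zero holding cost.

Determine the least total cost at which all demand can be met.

1610

A cheapest plan:
  P->A1: 60 × 4 = 240
  P->A2: 40 × 4 = 160
  Q->A2: 40 × 4 = 160
  R->A2: 15 × 7 = 105
  R->A3: 70 × 9 = 630
  S->A3: 35 × 9 = 315
Total = 240 + 160 + 160 + 105 + 630 + 315 = 1610.
(Supply check: P ships 100; Q ships 40; R ships 85; S ships 35.)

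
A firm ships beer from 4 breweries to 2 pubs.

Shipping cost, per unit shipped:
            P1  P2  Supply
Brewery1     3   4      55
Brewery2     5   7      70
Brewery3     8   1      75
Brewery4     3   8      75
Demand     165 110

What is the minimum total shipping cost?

850

One minimum-cost allocation:
  Brewery1 to P1: 20 × 3 = 60
  Brewery1 to P2: 35 × 4 = 140
  Brewery2 to P1: 70 × 5 = 350
  Brewery3 to P2: 75 × 1 = 75
  Brewery4 to P1: 75 × 3 = 225
Total = 60 + 140 + 350 + 75 + 225 = 850.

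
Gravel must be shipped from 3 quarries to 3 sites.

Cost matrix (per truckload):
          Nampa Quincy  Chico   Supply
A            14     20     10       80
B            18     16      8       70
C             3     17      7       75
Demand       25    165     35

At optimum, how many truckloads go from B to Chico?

Optimal shipments:
  A to Quincy: 80 truckloads
  B to Quincy: 70 truckloads
  C to Nampa: 25 truckloads
  C to Quincy: 15 truckloads
  C to Chico: 35 truckloads
Total cost = 3295.
The route B→Chico is not used.

0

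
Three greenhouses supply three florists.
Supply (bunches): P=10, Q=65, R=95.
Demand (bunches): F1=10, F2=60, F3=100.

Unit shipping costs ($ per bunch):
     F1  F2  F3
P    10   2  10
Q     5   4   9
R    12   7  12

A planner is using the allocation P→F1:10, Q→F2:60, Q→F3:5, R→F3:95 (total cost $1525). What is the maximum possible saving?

70

Current plan cost = 10·10 + 60·4 + 5·9 + 95·12 = $1525.
Optimal plan:
  P–F2: 10 × $2 = $20
  Q–F1: 10 × $5 = $50
  Q–F3: 55 × $9 = $495
  R–F2: 50 × $7 = $350
  R–F3: 45 × $12 = $540
Optimal cost = $1455.
Saving = 1525 − 1455 = $70.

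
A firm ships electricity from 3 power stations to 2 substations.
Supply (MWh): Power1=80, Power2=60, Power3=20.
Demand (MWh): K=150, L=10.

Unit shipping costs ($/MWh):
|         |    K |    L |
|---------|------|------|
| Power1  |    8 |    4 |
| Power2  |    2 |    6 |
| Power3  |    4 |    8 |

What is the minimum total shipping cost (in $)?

An optimal shipping plan:
  Power1→K: 70 × $8 = $560
  Power1→L: 10 × $4 = $40
  Power2→K: 60 × $2 = $120
  Power3→K: 20 × $4 = $80
Total = 560 + 40 + 120 + 80 = $800.

800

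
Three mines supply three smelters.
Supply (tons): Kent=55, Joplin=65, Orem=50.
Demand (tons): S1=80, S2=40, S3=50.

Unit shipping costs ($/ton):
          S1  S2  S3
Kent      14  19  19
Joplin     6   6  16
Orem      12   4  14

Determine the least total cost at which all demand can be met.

1660

A cheapest plan:
  Kent->S1: 15 × $14 = $210
  Kent->S3: 40 × $19 = $760
  Joplin->S1: 65 × $6 = $390
  Orem->S2: 40 × $4 = $160
  Orem->S3: 10 × $14 = $140
Total = 210 + 760 + 390 + 160 + 140 = $1660.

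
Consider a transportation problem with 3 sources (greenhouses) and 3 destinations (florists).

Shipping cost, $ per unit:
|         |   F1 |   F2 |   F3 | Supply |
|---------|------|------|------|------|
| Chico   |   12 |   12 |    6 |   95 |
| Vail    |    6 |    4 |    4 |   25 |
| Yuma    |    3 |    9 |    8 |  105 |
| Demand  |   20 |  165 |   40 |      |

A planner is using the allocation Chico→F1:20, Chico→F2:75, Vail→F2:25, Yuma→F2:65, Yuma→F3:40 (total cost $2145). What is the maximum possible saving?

320

Current plan cost = 20·12 + 75·12 + 25·4 + 65·9 + 40·8 = $2145.
Optimal plan:
  Chico to F2: 55 × $12 = $660
  Chico to F3: 40 × $6 = $240
  Vail to F2: 25 × $4 = $100
  Yuma to F1: 20 × $3 = $60
  Yuma to F2: 85 × $9 = $765
Optimal cost = $1825.
Saving = 2145 − 1825 = $320.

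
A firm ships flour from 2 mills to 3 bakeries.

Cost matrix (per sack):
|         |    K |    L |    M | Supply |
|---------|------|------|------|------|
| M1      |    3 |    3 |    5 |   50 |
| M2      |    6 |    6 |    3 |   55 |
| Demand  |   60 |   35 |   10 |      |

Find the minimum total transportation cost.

An optimal shipping plan:
  M1→K: 15 × 3 = 45
  M1→L: 35 × 3 = 105
  M2→K: 45 × 6 = 270
  M2→M: 10 × 3 = 30
Total = 45 + 105 + 270 + 30 = 450.
(Supply check: M1 ships 50; M2 ships 55.)

450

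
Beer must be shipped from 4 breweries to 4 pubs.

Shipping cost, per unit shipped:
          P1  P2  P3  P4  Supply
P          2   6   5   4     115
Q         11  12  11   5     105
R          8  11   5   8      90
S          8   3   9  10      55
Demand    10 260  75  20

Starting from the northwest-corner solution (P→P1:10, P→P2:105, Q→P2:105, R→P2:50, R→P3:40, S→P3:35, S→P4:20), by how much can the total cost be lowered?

Current plan cost = 10·2 + 105·6 + 105·12 + 50·11 + 40·5 + 35·9 + 20·10 = 3175.
Optimal plan:
  P→P1: 10 kegs
  P→P2: 105 kegs
  Q→P2: 85 kegs
  Q→P4: 20 kegs
  R→P2: 15 kegs
  R→P3: 75 kegs
  S→P2: 55 kegs
Optimal cost = 2475.
Saving = 3175 − 2475 = 700.

700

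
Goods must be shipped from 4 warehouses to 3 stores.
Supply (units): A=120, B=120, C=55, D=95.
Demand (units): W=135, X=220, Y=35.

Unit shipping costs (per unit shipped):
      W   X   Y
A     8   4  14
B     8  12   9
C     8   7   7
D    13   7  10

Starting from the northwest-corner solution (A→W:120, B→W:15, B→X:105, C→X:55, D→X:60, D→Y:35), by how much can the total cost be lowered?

990

Current plan cost = 120·8 + 15·8 + 105·12 + 55·7 + 60·7 + 35·10 = 3495.
Optimal plan:
  A->X: 120 units
  B->W: 120 units
  C->W: 15 units
  C->X: 5 units
  C->Y: 35 units
  D->X: 95 units
Optimal cost = 2505.
Saving = 3495 − 2505 = 990.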